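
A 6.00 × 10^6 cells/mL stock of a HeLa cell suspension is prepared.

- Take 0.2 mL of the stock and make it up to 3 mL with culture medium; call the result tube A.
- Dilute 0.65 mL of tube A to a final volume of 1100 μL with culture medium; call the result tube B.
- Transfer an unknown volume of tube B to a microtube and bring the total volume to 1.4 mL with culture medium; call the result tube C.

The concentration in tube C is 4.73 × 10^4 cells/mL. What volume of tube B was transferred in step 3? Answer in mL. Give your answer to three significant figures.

Step 1: 0.2 mL brought to 3 mL → factor 3/0.2 = 15
Step 2: 0.65 mL brought to 1100 μL → factor 1.1/0.65 = 1.6923
Step 3: v brought to 1.4 mL → factor = 1.4 mL/v
Product of known-step factors = 25.385
Overall factor = 6.00 × 10^6 cells/mL / (4.73 × 10^4 cells/mL) = 126.85
Step-3 factor = 126.85 / 25.385 = 4.9971
v = 1.4 mL / 4.9971 = 0.280 mL

0.280 mL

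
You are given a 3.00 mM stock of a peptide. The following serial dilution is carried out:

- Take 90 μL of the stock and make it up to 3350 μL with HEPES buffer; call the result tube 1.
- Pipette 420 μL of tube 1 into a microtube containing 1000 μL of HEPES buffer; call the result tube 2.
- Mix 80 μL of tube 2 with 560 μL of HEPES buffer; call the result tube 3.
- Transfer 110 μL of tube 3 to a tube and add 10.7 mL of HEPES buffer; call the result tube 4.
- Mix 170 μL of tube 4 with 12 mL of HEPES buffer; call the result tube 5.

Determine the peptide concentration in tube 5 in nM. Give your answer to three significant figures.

Step 1: 90 μL brought to 3350 μL → factor 3350/90 = 37.222
Step 2: 420 μL + 1000 μL = 1420 μL total → factor 1420/420 = 3.381
Step 3: 80 μL + 560 μL = 640 μL total → factor 640/80 = 8
Step 4: 110 μL + 10.7 mL = 10810 μL total → factor 10810/110 = 98.273
Step 5: 170 μL + 12 mL = 12170 μL total → factor 12170/170 = 71.588
Overall dilution factor = 37.222 × 3.381 × 8 × 98.273 × 71.588 = 7.0828 × 10^6
Final = 3.00 mM / 7.0828 × 10^6 = 4.236 × 10^-7 mM = 0.424 nM

0.424 nM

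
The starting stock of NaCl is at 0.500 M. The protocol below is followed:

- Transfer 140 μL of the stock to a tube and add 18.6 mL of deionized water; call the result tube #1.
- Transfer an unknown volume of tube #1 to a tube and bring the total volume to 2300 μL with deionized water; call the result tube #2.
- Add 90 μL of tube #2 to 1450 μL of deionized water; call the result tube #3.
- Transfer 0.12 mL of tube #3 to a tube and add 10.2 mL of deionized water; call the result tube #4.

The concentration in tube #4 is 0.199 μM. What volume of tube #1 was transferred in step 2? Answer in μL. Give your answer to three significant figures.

Step 1: 140 μL + 18.6 mL = 18740 μL total → factor 18740/140 = 133.86
Step 2: v brought to 2300 μL → factor = 2300 μL/v
Step 3: 90 μL + 1450 μL = 1540 μL total → factor 1540/90 = 17.111
Step 4: 0.12 mL + 10.2 mL = 10.32 mL total → factor 10.32/0.12 = 86
Product of known-step factors = 1.9698 × 10^5
Overall factor = 0.500 M / (0.199 μM) = 2.5126 × 10^6
Step-2 factor = 2.5126 × 10^6 / 1.9698 × 10^5 = 12.756
v = 2300 μL / 12.756 = 180 μL

180 μL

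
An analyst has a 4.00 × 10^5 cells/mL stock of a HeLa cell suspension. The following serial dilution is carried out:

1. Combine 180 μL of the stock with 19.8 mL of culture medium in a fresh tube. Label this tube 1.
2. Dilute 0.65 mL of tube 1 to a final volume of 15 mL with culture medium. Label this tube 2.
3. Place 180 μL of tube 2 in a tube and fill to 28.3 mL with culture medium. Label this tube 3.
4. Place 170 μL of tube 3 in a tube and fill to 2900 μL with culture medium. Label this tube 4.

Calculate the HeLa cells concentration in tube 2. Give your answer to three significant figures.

Step 1: 180 μL + 19.8 mL = 19980 μL total → factor 19980/180 = 111
Step 2: 0.65 mL brought to 15 mL → factor 15/0.65 = 23.077
Dilution factor through tube 2 = 111 × 23.077 = 2561.5
[tube 2] = 4.00 × 10^5 cells/mL / 2561.5 = 156 cells/mL

156 cells/mL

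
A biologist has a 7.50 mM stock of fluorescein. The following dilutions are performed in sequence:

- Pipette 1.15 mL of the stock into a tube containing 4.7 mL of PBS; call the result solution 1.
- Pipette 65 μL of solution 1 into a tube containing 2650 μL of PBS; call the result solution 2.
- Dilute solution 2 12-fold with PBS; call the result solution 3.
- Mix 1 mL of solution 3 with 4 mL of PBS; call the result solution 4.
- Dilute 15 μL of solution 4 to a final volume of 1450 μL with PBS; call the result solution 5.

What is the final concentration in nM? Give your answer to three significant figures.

Step 1: 1.15 mL + 4.7 mL = 5.85 mL total → factor 5.85/1.15 = 5.087
Step 2: 65 μL + 2650 μL = 2715 μL total → factor 2715/65 = 41.769
Step 3: 12-fold → factor 12
Step 4: 1 mL + 4 mL = 5 mL total → factor 5/1 = 5
Step 5: 15 μL brought to 1450 μL → factor 1450/15 = 96.667
Overall dilution factor = 5.087 × 41.769 × 12 × 5 × 96.667 = 1.2324 × 10^6
Final = 7.50 mM / 1.2324 × 10^6 = 6.086 × 10^-6 mM = 6.09 nM

6.09 nM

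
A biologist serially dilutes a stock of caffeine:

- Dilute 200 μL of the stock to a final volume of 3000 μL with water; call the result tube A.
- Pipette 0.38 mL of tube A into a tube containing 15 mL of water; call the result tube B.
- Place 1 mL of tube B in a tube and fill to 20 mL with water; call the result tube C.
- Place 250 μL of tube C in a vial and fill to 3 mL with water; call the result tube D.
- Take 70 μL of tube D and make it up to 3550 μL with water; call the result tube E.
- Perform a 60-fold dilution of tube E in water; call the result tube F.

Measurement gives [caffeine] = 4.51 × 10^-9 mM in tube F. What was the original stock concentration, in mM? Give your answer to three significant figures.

2.00 mM

Step 1: 200 μL brought to 3000 μL → factor 3000/200 = 15
Step 2: 0.38 mL + 15 mL = 15.38 mL total → factor 15.38/0.38 = 40.474
Step 3: 1 mL brought to 20 mL → factor 20/1 = 20
Step 4: 250 μL brought to 3 mL → factor 3000/250 = 12
Step 5: 70 μL brought to 3550 μL → factor 3550/70 = 50.714
Step 6: 60-fold → factor 60
Overall dilution factor = 15 × 40.474 × 20 × 12 × 50.714 × 60 = 4.4336 × 10^8
Stock = 4.51 × 10^-9 mM × 4.4336 × 10^8 = 2.00 mM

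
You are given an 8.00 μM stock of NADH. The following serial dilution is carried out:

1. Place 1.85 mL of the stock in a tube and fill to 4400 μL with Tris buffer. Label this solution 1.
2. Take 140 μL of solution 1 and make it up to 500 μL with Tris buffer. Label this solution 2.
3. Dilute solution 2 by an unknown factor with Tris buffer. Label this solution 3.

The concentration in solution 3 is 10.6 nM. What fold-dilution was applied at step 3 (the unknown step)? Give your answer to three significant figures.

88.9-fold

Step 1: 1.85 mL brought to 4400 μL → factor 4.4/1.85 = 2.3784
Step 2: 140 μL brought to 500 μL → factor 500/140 = 3.5714
Step 3: unknown factor x
Product of known-step factors = 8.4942
Overall factor = 8.00 μM / (10.6 nM) = 754.72
x = 754.72 / 8.4942 = 88.9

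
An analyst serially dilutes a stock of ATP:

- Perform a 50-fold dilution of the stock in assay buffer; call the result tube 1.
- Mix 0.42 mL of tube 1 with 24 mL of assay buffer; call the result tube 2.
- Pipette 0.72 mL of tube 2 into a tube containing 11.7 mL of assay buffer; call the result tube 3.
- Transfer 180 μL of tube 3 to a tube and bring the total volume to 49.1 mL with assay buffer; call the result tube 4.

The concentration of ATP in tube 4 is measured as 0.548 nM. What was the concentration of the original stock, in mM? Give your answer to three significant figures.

7.50 mM

Step 1: 50-fold → factor 50
Step 2: 0.42 mL + 24 mL = 24.42 mL total → factor 24.42/0.42 = 58.143
Step 3: 0.72 mL + 11.7 mL = 12.42 mL total → factor 12.42/0.72 = 17.25
Step 4: 180 μL brought to 49.1 mL → factor 49100/180 = 272.78
Overall dilution factor = 50 × 58.143 × 17.25 × 272.78 = 1.3679 × 10^7
Stock = 0.548 nM × 1.3679 × 10^7 = 7.496 × 10^6 nM = 7.50 mM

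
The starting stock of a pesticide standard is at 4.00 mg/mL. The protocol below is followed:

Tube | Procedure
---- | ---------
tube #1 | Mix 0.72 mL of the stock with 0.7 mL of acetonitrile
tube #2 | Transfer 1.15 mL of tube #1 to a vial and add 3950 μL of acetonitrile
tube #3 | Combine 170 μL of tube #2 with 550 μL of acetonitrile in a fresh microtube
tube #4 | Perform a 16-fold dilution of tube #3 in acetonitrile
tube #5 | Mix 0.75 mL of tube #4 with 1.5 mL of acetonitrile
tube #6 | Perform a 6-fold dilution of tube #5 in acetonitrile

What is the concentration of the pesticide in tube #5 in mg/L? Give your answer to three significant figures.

Step 1: 0.72 mL + 0.7 mL = 1.42 mL total → factor 1.42/0.72 = 1.9722
Step 2: 1.15 mL + 3950 μL = 5.1 mL total → factor 5.1/1.15 = 4.4348
Step 3: 170 μL + 550 μL = 720 μL total → factor 720/170 = 4.2353
Step 4: 16-fold → factor 16
Step 5: 0.75 mL + 1.5 mL = 2.25 mL total → factor 2.25/0.75 = 3
Dilution factor through tube #5 = 1.9722 × 4.4348 × 4.2353 × 16 × 3 = 1778.1
[tube #5] = 4.00 mg/mL / 1778.1 = 0.002250 mg/mL = 2.25 mg/L

2.25 mg/L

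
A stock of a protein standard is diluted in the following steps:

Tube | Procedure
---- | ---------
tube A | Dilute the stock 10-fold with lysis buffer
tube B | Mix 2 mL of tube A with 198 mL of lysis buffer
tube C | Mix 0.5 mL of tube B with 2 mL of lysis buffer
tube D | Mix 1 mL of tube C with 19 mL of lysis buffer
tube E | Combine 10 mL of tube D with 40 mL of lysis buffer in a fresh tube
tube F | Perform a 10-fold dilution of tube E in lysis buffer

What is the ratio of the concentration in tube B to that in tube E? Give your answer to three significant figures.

500

Step 1: 10-fold → factor 10
Step 2: 2 mL + 198 mL = 200 mL total → factor 200/2 = 100
Step 3: 0.5 mL + 2 mL = 2.5 mL total → factor 2.5/0.5 = 5
Step 4: 1 mL + 19 mL = 20 mL total → factor 20/1 = 20
Step 5: 10 mL + 40 mL = 50 mL total → factor 50/10 = 5
Dilution factor to tube B = 1000; to tube E = 5 × 10^5
[tube B]/[tube E] = (factor to tube E)/(factor to tube B) = 5 × 10^5/1000 = 500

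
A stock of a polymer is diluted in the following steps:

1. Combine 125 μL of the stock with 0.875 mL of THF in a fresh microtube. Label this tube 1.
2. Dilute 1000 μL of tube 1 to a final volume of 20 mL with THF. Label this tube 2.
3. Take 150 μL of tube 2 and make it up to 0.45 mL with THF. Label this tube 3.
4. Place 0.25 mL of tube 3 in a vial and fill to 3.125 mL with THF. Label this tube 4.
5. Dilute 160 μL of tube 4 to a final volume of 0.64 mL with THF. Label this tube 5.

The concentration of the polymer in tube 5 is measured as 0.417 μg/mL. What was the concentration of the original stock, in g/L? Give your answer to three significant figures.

10.0 g/L

Step 1: 125 μL + 0.875 mL = 1000 μL total → factor 1000/125 = 8
Step 2: 1000 μL brought to 20 mL → factor 20000/1000 = 20
Step 3: 150 μL brought to 0.45 mL → factor 450/150 = 3
Step 4: 0.25 mL brought to 3.125 mL → factor 3.125/0.25 = 12.5
Step 5: 160 μL brought to 0.64 mL → factor 640/160 = 4
Overall dilution factor = 8 × 20 × 3 × 12.5 × 4 = 24000
Stock = 0.417 μg/mL × 24000 = 1.001 × 10^4 μg/mL = 10.0 g/L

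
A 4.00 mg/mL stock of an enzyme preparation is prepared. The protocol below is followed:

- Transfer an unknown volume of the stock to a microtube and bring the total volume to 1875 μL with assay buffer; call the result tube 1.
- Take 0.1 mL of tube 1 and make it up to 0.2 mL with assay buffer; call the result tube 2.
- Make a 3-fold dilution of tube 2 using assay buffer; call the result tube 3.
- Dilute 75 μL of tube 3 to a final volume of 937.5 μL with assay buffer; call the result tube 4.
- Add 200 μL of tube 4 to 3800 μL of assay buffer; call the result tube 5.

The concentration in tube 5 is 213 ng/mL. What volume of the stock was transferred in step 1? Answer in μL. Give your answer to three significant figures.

150 μL

Step 1: v brought to 1875 μL → factor = 1875 μL/v
Step 2: 0.1 mL brought to 0.2 mL → factor 0.2/0.1 = 2
Step 3: 3-fold → factor 3
Step 4: 75 μL brought to 937.5 μL → factor 937.5/75 = 12.5
Step 5: 200 μL + 3800 μL = 4000 μL total → factor 4000/200 = 20
Product of known-step factors = 1500
Overall factor = 4.00 mg/mL / (213 ng/mL) = 18779
Step-1 factor = 18779 / 1500 = 12.52
v = 1875 μL / 12.52 = 150 μL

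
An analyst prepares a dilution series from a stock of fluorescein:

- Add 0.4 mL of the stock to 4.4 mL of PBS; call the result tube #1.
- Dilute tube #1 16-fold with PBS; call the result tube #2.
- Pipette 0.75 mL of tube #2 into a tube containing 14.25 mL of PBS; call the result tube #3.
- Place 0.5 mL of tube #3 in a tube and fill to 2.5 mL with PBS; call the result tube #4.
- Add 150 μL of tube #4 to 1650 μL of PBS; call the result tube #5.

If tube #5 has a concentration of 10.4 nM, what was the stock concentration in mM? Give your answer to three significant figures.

2.40 mM

Step 1: 0.4 mL + 4.4 mL = 4.8 mL total → factor 4.8/0.4 = 12
Step 2: 16-fold → factor 16
Step 3: 0.75 mL + 14.25 mL = 15 mL total → factor 15/0.75 = 20
Step 4: 0.5 mL brought to 2.5 mL → factor 2.5/0.5 = 5
Step 5: 150 μL + 1650 μL = 1800 μL total → factor 1800/150 = 12
Overall dilution factor = 12 × 16 × 20 × 5 × 12 = 2.304 × 10^5
Stock = 10.4 nM × 2.304 × 10^5 = 2.396 × 10^6 nM = 2.40 mM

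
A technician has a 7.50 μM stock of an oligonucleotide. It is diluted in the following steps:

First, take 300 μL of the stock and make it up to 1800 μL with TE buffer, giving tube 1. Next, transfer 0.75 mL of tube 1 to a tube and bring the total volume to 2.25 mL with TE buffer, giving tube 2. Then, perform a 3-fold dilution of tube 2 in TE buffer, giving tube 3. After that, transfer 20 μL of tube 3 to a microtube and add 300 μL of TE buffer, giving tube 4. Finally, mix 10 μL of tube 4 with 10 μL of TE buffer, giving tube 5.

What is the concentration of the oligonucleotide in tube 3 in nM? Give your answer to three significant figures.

Step 1: 300 μL brought to 1800 μL → factor 1800/300 = 6
Step 2: 0.75 mL brought to 2.25 mL → factor 2.25/0.75 = 3
Step 3: 3-fold → factor 3
Dilution factor through tube 3 = 6 × 3 × 3 = 54
[tube 3] = 7.50 μM / 54 = 0.1389 μM = 139 nM

139 nM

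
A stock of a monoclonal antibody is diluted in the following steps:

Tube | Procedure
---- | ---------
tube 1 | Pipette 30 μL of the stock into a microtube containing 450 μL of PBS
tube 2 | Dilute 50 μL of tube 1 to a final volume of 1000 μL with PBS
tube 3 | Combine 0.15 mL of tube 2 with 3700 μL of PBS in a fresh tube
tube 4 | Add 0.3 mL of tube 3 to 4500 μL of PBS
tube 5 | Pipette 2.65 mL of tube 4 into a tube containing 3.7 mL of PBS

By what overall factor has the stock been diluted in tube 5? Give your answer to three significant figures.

3.15 × 10^5

Step 1: 30 μL + 450 μL = 480 μL total → factor 480/30 = 16
Step 2: 50 μL brought to 1000 μL → factor 1000/50 = 20
Step 3: 0.15 mL + 3700 μL = 3.85 mL total → factor 3.85/0.15 = 25.667
Step 4: 0.3 mL + 4500 μL = 4.8 mL total → factor 4.8/0.3 = 16
Step 5: 2.65 mL + 3.7 mL = 6.35 mL total → factor 6.35/2.65 = 2.3962
Overall dilution factor = 16 × 20 × 25.667 × 16 × 2.3962 = 3.149 × 10^5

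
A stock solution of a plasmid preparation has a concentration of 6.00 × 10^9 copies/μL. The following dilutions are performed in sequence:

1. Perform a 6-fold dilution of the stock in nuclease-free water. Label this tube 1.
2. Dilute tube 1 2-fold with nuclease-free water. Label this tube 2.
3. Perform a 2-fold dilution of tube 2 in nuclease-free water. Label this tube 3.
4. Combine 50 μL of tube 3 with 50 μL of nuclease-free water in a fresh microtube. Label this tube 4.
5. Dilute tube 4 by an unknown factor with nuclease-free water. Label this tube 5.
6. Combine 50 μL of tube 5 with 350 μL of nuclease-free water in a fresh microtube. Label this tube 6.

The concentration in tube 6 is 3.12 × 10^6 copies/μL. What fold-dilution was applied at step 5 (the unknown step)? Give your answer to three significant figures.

Step 1: 6-fold → factor 6
Step 2: 2-fold → factor 2
Step 3: 2-fold → factor 2
Step 4: 50 μL + 50 μL = 100 μL total → factor 100/50 = 2
Step 5: unknown factor x
Step 6: 50 μL + 350 μL = 400 μL total → factor 400/50 = 8
Product of known-step factors = 384
Overall factor = 6.00 × 10^9 copies/μL / (3.12 × 10^6 copies/μL) = 1923.1
x = 1923.1 / 384 = 5.01

5.01-fold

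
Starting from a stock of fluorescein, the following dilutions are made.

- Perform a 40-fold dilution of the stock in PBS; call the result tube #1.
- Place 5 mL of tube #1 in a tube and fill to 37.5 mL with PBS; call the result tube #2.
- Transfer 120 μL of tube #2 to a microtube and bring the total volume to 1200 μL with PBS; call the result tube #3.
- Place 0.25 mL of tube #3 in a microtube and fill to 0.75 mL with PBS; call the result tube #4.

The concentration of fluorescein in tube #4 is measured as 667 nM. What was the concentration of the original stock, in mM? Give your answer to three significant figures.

6.00 mM

Step 1: 40-fold → factor 40
Step 2: 5 mL brought to 37.5 mL → factor 37.5/5 = 7.5
Step 3: 120 μL brought to 1200 μL → factor 1200/120 = 10
Step 4: 0.25 mL brought to 0.75 mL → factor 0.75/0.25 = 3
Overall dilution factor = 40 × 7.5 × 10 × 3 = 9000
Stock = 667 nM × 9000 = 6.003 × 10^6 nM = 6.00 mM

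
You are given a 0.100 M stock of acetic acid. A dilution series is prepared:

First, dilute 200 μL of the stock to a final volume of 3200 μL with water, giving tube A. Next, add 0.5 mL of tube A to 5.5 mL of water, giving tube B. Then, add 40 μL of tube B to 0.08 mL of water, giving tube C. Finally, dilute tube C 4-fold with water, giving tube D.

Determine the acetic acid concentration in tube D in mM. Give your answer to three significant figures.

0.0434 mM

Step 1: 200 μL brought to 3200 μL → factor 3200/200 = 16
Step 2: 0.5 mL + 5.5 mL = 6 mL total → factor 6/0.5 = 12
Step 3: 40 μL + 0.08 mL = 120 μL total → factor 120/40 = 3
Step 4: 4-fold → factor 4
Overall dilution factor = 16 × 12 × 3 × 4 = 2304
Final = 0.100 M / 2304 = 4.340 × 10^-5 M = 0.0434 mM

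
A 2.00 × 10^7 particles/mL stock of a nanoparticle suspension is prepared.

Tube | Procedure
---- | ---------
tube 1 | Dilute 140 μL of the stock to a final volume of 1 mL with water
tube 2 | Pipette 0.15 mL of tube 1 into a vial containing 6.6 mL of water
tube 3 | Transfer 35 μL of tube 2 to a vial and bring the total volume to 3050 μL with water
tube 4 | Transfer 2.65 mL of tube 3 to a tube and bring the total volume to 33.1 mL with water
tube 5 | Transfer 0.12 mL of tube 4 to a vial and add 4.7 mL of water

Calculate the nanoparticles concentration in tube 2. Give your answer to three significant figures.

Step 1: 140 μL brought to 1 mL → factor 1000/140 = 7.1429
Step 2: 0.15 mL + 6.6 mL = 6.75 mL total → factor 6.75/0.15 = 45
Dilution factor through tube 2 = 7.1429 × 45 = 321.43
[tube 2] = 2.00 × 10^7 particles/mL / 321.43 = 6.22 × 10^4 particles/mL

6.22 × 10^4 particles/mL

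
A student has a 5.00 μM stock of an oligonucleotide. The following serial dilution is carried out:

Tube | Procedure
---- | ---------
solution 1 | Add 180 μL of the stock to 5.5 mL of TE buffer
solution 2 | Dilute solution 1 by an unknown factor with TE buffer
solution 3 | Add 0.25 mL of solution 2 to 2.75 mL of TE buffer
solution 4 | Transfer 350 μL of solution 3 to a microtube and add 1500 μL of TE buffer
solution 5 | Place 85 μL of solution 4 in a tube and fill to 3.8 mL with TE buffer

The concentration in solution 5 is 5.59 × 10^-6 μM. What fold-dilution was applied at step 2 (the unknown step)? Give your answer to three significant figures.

Step 1: 180 μL + 5.5 mL = 5680 μL total → factor 5680/180 = 31.556
Step 2: unknown factor x
Step 3: 0.25 mL + 2.75 mL = 3 mL total → factor 3/0.25 = 12
Step 4: 350 μL + 1500 μL = 1850 μL total → factor 1850/350 = 5.2857
Step 5: 85 μL brought to 3.8 mL → factor 3800/85 = 44.706
Product of known-step factors = 89480
Overall factor = 5.00 μM / (5.59 × 10^-6 μM) = 8.9445 × 10^5
x = 8.9445 × 10^5 / 89480 = 10.0

10.0-fold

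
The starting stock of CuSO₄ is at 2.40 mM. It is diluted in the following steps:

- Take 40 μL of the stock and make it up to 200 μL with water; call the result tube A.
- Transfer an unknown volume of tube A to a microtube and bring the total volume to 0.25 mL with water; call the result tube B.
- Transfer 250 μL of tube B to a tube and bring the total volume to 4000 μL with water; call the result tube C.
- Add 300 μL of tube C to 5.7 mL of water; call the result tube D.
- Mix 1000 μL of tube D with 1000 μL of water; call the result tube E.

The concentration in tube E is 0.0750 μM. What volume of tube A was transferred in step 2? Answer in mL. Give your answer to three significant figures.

0.0250 mL

Step 1: 40 μL brought to 200 μL → factor 200/40 = 5
Step 2: v brought to 0.25 mL → factor = 0.25 mL/v
Step 3: 250 μL brought to 4000 μL → factor 4000/250 = 16
Step 4: 300 μL + 5.7 mL = 6000 μL total → factor 6000/300 = 20
Step 5: 1000 μL + 1000 μL = 2000 μL total → factor 2000/1000 = 2
Product of known-step factors = 3200
Overall factor = 2.40 mM / (0.0750 μM) = 32000
Step-2 factor = 32000 / 3200 = 10
v = 0.25 mL / 10 = 0.0250 mL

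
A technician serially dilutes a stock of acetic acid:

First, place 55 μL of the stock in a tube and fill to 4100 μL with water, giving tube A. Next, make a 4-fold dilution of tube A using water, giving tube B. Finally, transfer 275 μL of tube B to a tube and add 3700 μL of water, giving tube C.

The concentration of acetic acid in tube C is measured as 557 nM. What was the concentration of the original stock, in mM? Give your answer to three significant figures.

Step 1: 55 μL brought to 4100 μL → factor 4100/55 = 74.545
Step 2: 4-fold → factor 4
Step 3: 275 μL + 3700 μL = 3975 μL total → factor 3975/275 = 14.455
Overall dilution factor = 74.545 × 4 × 14.455 = 4310.1
Stock = 557 nM × 4310.1 = 2.401 × 10^6 nM = 2.40 mM

2.40 mM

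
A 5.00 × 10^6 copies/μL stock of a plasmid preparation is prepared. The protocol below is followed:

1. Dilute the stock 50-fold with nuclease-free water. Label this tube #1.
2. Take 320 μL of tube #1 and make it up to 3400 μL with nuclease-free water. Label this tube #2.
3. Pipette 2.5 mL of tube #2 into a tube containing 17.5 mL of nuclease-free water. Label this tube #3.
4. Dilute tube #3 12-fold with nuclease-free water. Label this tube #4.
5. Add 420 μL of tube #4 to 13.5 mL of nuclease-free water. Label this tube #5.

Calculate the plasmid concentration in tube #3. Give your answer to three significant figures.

Step 1: 50-fold → factor 50
Step 2: 320 μL brought to 3400 μL → factor 3400/320 = 10.625
Step 3: 2.5 mL + 17.5 mL = 20 mL total → factor 20/2.5 = 8
Dilution factor through tube #3 = 50 × 10.625 × 8 = 4250
[tube #3] = 5.00 × 10^6 copies/μL / 4250 = 1.18 × 10^3 copies/μL

1.18 × 10^3 copies/μL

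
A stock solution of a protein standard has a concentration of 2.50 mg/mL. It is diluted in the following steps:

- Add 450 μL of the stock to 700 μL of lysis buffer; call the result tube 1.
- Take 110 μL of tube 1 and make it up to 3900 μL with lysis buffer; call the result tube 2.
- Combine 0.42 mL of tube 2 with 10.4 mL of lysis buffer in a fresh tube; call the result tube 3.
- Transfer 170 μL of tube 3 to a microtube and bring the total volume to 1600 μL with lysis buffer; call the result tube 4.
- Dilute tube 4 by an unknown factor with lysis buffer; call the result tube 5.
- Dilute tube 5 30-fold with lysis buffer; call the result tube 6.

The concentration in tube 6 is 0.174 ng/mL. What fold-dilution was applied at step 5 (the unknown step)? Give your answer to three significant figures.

21.8-fold

Step 1: 450 μL + 700 μL = 1150 μL total → factor 1150/450 = 2.5556
Step 2: 110 μL brought to 3900 μL → factor 3900/110 = 35.455
Step 3: 0.42 mL + 10.4 mL = 10.82 mL total → factor 10.82/0.42 = 25.762
Step 4: 170 μL brought to 1600 μL → factor 1600/170 = 9.4118
Step 5: unknown factor x
Step 6: 30-fold → factor 30
Product of known-step factors = 6.5906 × 10^5
Overall factor = 2.50 mg/mL / (0.174 ng/mL) = 1.4368 × 10^7
x = 1.4368 × 10^7 / 6.5906 × 10^5 = 21.8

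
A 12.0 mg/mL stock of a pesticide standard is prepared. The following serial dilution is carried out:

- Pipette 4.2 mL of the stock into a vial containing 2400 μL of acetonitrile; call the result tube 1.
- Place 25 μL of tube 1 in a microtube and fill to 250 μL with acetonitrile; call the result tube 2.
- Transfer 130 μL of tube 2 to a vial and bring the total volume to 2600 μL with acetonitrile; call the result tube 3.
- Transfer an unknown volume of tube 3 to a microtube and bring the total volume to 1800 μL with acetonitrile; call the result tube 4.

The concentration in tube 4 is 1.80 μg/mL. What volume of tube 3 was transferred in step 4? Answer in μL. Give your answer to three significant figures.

Step 1: 4.2 mL + 2400 μL = 6.6 mL total → factor 6.6/4.2 = 1.5714
Step 2: 25 μL brought to 250 μL → factor 250/25 = 10
Step 3: 130 μL brought to 2600 μL → factor 2600/130 = 20
Step 4: v brought to 1800 μL → factor = 1800 μL/v
Product of known-step factors = 314.29
Overall factor = 12.0 mg/mL / (1.80 μg/mL) = 6666.7
Step-4 factor = 6666.7 / 314.29 = 21.212
v = 1800 μL / 21.212 = 84.9 μL

84.9 μL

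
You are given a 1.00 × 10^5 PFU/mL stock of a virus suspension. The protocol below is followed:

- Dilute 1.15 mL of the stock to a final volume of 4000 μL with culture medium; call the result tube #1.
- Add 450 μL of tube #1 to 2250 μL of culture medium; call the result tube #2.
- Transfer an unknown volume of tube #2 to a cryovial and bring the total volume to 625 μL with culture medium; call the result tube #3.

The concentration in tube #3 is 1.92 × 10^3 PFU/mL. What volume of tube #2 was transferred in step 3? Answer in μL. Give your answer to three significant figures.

250 μL

Step 1: 1.15 mL brought to 4000 μL → factor 4/1.15 = 3.4783
Step 2: 450 μL + 2250 μL = 2700 μL total → factor 2700/450 = 6
Step 3: v brought to 625 μL → factor = 625 μL/v
Product of known-step factors = 20.87
Overall factor = 1.00 × 10^5 PFU/mL / (1.92 × 10^3 PFU/mL) = 52.083
Step-3 factor = 52.083 / 20.87 = 2.4957
v = 625 μL / 2.4957 = 250 μL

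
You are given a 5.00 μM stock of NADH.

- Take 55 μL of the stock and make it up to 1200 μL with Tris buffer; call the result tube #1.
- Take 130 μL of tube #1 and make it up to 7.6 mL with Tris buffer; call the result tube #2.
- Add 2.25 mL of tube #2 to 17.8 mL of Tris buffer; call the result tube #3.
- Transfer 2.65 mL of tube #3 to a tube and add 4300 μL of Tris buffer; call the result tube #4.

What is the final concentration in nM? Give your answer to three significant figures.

0.168 nM

Step 1: 55 μL brought to 1200 μL → factor 1200/55 = 21.818
Step 2: 130 μL brought to 7.6 mL → factor 7600/130 = 58.462
Step 3: 2.25 mL + 17.8 mL = 20.05 mL total → factor 20.05/2.25 = 8.9111
Step 4: 2.65 mL + 4300 μL = 6.95 mL total → factor 6.95/2.65 = 2.6226
Overall dilution factor = 21.818 × 58.462 × 8.9111 × 2.6226 = 29810
Final = 5.00 μM / 29810 = 0.0001677 μM = 0.168 nM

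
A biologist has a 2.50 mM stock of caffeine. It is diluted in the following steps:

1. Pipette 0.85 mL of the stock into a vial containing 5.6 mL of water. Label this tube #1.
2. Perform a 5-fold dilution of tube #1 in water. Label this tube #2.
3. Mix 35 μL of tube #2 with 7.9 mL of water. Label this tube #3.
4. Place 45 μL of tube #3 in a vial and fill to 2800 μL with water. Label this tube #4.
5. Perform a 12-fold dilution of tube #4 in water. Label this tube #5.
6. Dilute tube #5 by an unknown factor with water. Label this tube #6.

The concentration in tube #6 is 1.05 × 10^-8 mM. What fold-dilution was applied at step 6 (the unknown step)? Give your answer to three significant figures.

Step 1: 0.85 mL + 5.6 mL = 6.45 mL total → factor 6.45/0.85 = 7.5882
Step 2: 5-fold → factor 5
Step 3: 35 μL + 7.9 mL = 7935 μL total → factor 7935/35 = 226.71
Step 4: 45 μL brought to 2800 μL → factor 2800/45 = 62.222
Step 5: 12-fold → factor 12
Step 6: unknown factor x
Product of known-step factors = 6.4227 × 10^6
Overall factor = 2.50 mM / (1.05 × 10^-8 mM) = 2.381 × 10^8
x = 2.381 × 10^8 / 6.4227 × 10^6 = 37.1

37.1-fold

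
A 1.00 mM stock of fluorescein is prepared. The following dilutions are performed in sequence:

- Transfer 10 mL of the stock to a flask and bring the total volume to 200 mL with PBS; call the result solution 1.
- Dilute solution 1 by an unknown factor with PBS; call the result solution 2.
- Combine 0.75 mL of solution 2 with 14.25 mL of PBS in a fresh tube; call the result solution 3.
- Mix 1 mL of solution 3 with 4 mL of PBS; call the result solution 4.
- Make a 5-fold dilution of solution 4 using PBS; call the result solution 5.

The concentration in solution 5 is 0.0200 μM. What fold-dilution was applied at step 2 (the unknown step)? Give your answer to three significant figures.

Step 1: 10 mL brought to 200 mL → factor 200/10 = 20
Step 2: unknown factor x
Step 3: 0.75 mL + 14.25 mL = 15 mL total → factor 15/0.75 = 20
Step 4: 1 mL + 4 mL = 5 mL total → factor 5/1 = 5
Step 5: 5-fold → factor 5
Product of known-step factors = 10000
Overall factor = 1.00 mM / (0.0200 μM) = 50000
x = 50000 / 10000 = 5.00

5.00-fold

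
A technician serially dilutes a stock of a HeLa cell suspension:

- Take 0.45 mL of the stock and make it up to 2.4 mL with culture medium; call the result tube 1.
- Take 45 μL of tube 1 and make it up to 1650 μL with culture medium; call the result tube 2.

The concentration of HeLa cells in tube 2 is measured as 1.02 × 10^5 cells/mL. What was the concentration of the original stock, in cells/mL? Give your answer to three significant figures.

Step 1: 0.45 mL brought to 2.4 mL → factor 2.4/0.45 = 5.3333
Step 2: 45 μL brought to 1650 μL → factor 1650/45 = 36.667
Overall dilution factor = 5.3333 × 36.667 = 195.56
Stock = 1.02 × 10^5 cells/mL × 195.56 = 1.99 × 10^7 cells/mL

1.99 × 10^7 cells/mL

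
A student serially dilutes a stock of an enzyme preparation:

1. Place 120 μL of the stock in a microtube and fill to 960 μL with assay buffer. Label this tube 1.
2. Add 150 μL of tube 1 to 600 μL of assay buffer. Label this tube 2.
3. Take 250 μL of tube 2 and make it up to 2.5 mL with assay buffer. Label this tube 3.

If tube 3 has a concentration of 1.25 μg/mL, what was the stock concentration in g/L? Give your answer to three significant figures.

Step 1: 120 μL brought to 960 μL → factor 960/120 = 8
Step 2: 150 μL + 600 μL = 750 μL total → factor 750/150 = 5
Step 3: 250 μL brought to 2.5 mL → factor 2500/250 = 10
Overall dilution factor = 8 × 5 × 10 = 400
Stock = 1.25 μg/mL × 400 = 500.0 μg/mL = 0.500 g/L

0.500 g/L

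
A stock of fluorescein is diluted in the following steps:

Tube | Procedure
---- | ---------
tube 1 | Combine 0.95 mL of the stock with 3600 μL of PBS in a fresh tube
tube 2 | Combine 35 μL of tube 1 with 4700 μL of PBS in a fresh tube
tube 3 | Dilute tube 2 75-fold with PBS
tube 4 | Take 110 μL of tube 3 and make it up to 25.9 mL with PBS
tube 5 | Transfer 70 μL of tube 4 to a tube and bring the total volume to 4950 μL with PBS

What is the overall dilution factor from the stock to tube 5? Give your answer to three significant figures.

8.09 × 10^8

Step 1: 0.95 mL + 3600 μL = 4.55 mL total → factor 4.55/0.95 = 4.7895
Step 2: 35 μL + 4700 μL = 4735 μL total → factor 4735/35 = 135.29
Step 3: 75-fold → factor 75
Step 4: 110 μL brought to 25.9 mL → factor 25900/110 = 235.45
Step 5: 70 μL brought to 4950 μL → factor 4950/70 = 70.714
Overall dilution factor = 4.7895 × 135.29 × 75 × 235.45 × 70.714 = 8.0912 × 10^8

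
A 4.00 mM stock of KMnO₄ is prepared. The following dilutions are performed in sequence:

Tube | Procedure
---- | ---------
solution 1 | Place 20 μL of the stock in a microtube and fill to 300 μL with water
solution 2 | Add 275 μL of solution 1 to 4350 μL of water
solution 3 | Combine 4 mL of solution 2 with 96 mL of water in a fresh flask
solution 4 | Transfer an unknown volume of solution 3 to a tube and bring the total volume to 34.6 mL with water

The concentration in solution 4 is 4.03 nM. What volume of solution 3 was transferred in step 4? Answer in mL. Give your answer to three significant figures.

0.220 mL

Step 1: 20 μL brought to 300 μL → factor 300/20 = 15
Step 2: 275 μL + 4350 μL = 4625 μL total → factor 4625/275 = 16.818
Step 3: 4 mL + 96 mL = 100 mL total → factor 100/4 = 25
Step 4: v brought to 34.6 mL → factor = 34.6 mL/v
Product of known-step factors = 6306.8
Overall factor = 4.00 mM / (4.03 nM) = 9.9256 × 10^5
Step-4 factor = 9.9256 × 10^5 / 6306.8 = 157.38
v = 34.6 mL / 157.38 = 0.220 mL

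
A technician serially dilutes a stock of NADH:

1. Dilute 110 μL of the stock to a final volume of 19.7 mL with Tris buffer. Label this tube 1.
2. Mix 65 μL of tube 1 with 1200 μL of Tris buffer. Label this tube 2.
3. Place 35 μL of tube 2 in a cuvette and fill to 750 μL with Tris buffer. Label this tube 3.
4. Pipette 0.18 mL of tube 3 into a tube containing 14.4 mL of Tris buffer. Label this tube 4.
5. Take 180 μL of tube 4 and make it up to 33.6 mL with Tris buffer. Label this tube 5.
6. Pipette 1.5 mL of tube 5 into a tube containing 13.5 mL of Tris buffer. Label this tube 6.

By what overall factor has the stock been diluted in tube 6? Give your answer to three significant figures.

Step 1: 110 μL brought to 19.7 mL → factor 19700/110 = 179.09
Step 2: 65 μL + 1200 μL = 1265 μL total → factor 1265/65 = 19.462
Step 3: 35 μL brought to 750 μL → factor 750/35 = 21.429
Step 4: 0.18 mL + 14.4 mL = 14.58 mL total → factor 14.58/0.18 = 81
Step 5: 180 μL brought to 33.6 mL → factor 33600/180 = 186.67
Step 6: 1.5 mL + 13.5 mL = 15 mL total → factor 15/1.5 = 10
Overall dilution factor = 179.09 × 19.462 × 21.429 × 81 × 186.67 × 10 = 1.1293 × 10^10

1.13 × 10^10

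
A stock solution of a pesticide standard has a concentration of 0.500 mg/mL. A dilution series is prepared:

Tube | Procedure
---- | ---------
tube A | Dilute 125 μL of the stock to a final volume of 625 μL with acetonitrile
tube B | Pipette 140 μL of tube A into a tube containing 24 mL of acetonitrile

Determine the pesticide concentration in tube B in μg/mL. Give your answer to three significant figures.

Step 1: 125 μL brought to 625 μL → factor 625/125 = 5
Step 2: 140 μL + 24 mL = 24140 μL total → factor 24140/140 = 172.43
Overall dilution factor = 5 × 172.43 = 862.14
Final = 0.500 mg/mL / 862.14 = 0.0005800 mg/mL = 0.580 μg/mL

0.580 μg/mL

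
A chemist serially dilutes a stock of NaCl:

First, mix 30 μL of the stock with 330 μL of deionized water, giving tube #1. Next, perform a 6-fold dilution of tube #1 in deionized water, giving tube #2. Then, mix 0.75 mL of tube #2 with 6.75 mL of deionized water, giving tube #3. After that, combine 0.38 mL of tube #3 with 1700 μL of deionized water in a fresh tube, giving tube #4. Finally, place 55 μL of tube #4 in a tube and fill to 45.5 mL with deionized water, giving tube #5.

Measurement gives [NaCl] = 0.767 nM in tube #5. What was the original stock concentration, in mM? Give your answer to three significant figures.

2.50 mM

Step 1: 30 μL + 330 μL = 360 μL total → factor 360/30 = 12
Step 2: 6-fold → factor 6
Step 3: 0.75 mL + 6.75 mL = 7.5 mL total → factor 7.5/0.75 = 10
Step 4: 0.38 mL + 1700 μL = 2.08 mL total → factor 2.08/0.38 = 5.4737
Step 5: 55 μL brought to 45.5 mL → factor 45500/55 = 827.27
Overall dilution factor = 12 × 6 × 10 × 5.4737 × 827.27 = 3.2603 × 10^6
Stock = 0.767 nM × 3.2603 × 10^6 = 2.501 × 10^6 nM = 2.50 mM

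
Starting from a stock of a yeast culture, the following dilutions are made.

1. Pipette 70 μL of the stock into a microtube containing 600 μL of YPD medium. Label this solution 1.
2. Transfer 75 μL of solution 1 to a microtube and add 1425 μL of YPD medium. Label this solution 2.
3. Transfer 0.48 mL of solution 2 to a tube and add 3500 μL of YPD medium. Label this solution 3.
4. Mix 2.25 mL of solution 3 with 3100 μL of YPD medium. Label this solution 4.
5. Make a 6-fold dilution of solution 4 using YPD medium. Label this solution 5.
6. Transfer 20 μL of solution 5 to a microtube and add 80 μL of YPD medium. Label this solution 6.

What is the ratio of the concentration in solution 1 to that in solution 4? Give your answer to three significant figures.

394

Step 1: 70 μL + 600 μL = 670 μL total → factor 670/70 = 9.5714
Step 2: 75 μL + 1425 μL = 1500 μL total → factor 1500/75 = 20
Step 3: 0.48 mL + 3500 μL = 3.98 mL total → factor 3.98/0.48 = 8.2917
Step 4: 2.25 mL + 3100 μL = 5.35 mL total → factor 5.35/2.25 = 2.3778
Dilution factor to solution 1 = 9.5714; to solution 4 = 3774.2
[solution 1]/[solution 4] = (factor to solution 4)/(factor to solution 1) = 3774.2/9.5714 = 394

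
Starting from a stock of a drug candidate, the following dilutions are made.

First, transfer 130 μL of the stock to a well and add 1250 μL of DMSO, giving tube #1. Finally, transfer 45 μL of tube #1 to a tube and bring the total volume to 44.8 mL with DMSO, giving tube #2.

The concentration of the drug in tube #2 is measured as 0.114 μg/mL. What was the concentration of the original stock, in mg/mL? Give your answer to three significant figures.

1.20 mg/mL

Step 1: 130 μL + 1250 μL = 1380 μL total → factor 1380/130 = 10.615
Step 2: 45 μL brought to 44.8 mL → factor 44800/45 = 995.56
Overall dilution factor = 10.615 × 995.56 = 10568
Stock = 0.114 μg/mL × 10568 = 1205 μg/mL = 1.20 mg/mL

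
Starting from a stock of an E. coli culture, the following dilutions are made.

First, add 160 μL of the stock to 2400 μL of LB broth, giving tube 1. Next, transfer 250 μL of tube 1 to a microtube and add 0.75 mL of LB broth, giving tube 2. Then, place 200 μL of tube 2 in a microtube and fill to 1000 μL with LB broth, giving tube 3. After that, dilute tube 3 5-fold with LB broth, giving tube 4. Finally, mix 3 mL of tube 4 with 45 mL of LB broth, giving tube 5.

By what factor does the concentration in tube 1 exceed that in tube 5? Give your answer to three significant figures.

Step 1: 160 μL + 2400 μL = 2560 μL total → factor 2560/160 = 16
Step 2: 250 μL + 0.75 mL = 1000 μL total → factor 1000/250 = 4
Step 3: 200 μL brought to 1000 μL → factor 1000/200 = 5
Step 4: 5-fold → factor 5
Step 5: 3 mL + 45 mL = 48 mL total → factor 48/3 = 16
Dilution factor to tube 1 = 16; to tube 5 = 25600
[tube 1]/[tube 5] = (factor to tube 5)/(factor to tube 1) = 25600/16 = 1.60 × 10^3

1.60 × 10^3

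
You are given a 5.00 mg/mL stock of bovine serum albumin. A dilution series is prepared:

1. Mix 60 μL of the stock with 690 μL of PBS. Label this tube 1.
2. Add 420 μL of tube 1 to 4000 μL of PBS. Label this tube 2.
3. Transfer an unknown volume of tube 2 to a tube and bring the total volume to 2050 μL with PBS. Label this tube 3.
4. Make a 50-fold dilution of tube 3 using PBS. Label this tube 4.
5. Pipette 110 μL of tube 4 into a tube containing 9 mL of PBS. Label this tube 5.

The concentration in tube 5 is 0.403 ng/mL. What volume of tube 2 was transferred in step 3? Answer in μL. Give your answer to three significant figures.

90.0 μL

Step 1: 60 μL + 690 μL = 750 μL total → factor 750/60 = 12.5
Step 2: 420 μL + 4000 μL = 4420 μL total → factor 4420/420 = 10.524
Step 3: v brought to 2050 μL → factor = 2050 μL/v
Step 4: 50-fold → factor 50
Step 5: 110 μL + 9 mL = 9110 μL total → factor 9110/110 = 82.818
Product of known-step factors = 5.4473 × 10^5
Overall factor = 5.00 mg/mL / (0.403 ng/mL) = 1.2407 × 10^7
Step-3 factor = 1.2407 × 10^7 / 5.4473 × 10^5 = 22.776
v = 2050 μL / 22.776 = 90.0 μL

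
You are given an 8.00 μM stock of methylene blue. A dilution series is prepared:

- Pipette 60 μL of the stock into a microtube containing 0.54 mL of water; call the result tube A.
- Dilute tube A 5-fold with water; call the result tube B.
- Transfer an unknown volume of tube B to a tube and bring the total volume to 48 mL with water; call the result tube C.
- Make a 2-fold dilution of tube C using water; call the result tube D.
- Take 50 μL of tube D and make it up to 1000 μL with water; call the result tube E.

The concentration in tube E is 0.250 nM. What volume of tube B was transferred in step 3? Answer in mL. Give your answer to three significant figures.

Step 1: 60 μL + 0.54 mL = 600 μL total → factor 600/60 = 10
Step 2: 5-fold → factor 5
Step 3: v brought to 48 mL → factor = 48 mL/v
Step 4: 2-fold → factor 2
Step 5: 50 μL brought to 1000 μL → factor 1000/50 = 20
Product of known-step factors = 2000
Overall factor = 8.00 μM / (0.250 nM) = 32000
Step-3 factor = 32000 / 2000 = 16
v = 48 mL / 16 = 3.00 mL

3.00 mL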